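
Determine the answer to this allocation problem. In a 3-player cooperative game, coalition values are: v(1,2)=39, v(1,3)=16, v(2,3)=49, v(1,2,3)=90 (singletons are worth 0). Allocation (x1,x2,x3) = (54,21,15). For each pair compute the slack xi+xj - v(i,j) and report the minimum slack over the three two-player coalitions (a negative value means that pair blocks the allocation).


Step 1: Slack for coalition (1,2): x1+x2 - v12 = 75 - 39 = 36
Step 2: Slack for coalition (1,3): x1+x3 - v13 = 69 - 16 = 53
Step 3: Slack for coalition (2,3): x2+x3 - v23 = 36 - 49 = -13
Step 4: Minimum slack = min(36, 53, -13) = -13, attained by (2,3); coalition (2,3) can block (slack < 0), so the allocation is not in the core

-13


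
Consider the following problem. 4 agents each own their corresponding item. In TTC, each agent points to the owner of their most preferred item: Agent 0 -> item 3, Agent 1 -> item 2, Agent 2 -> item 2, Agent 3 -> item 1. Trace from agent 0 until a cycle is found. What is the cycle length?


Step 1: Trace the pointer graph from agent 0: 0 -> 3 -> 1 -> 2 -> 2
Step 2: A cycle is detected when we revisit agent 2
Step 3: The cycle is: 2 -> 2
Step 4: Cycle length = 1

1


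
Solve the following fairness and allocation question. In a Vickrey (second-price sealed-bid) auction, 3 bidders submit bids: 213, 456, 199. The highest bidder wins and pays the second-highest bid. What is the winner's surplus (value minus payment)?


Step 1: Sort bids in descending order: 456, 213, 199
Step 2: The winning bid is the highest: 456
Step 3: The payment equals the second-highest bid: 213
Step 4: Surplus = winner's bid - payment = 456 - 213 = 243

243


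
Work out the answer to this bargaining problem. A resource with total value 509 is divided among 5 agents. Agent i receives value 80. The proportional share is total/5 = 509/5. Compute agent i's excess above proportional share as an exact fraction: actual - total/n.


Step 1: Proportional share = 509/5
Step 2: Agent's actual allocation = 80
Step 3: Excess = 80 - 509/5 = -109/5

-109/5


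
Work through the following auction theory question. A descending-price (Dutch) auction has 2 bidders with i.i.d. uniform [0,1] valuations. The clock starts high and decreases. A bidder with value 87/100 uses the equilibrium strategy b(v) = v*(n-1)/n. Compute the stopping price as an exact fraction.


Step 1: Dutch auctions are strategically equivalent to first-price auctions
Step 2: The equilibrium bid is b(v) = v*(n-1)/n
Step 3: b = 87/100 * 1/2
Step 4: b = 87/200

87/200


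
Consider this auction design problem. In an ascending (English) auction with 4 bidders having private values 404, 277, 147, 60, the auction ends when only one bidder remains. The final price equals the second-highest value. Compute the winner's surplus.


Step 1: Identify the highest value: 404
Step 2: Identify the second-highest value: 277
Step 3: The final price = second-highest value = 277
Step 4: Surplus = 404 - 277 = 127

127


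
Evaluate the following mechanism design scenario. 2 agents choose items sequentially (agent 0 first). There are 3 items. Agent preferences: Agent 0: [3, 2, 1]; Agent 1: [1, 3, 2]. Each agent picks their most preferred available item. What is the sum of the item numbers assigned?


Step 1: Agent 0 picks item 3
Step 2: Agent 1 picks item 1
Step 3: Sum = 3 + 1 = 4

4


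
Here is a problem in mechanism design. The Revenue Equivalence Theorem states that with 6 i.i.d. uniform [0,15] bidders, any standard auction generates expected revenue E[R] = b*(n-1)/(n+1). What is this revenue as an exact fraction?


Step 1: By Revenue Equivalence, expected revenue = b*(n-1)/(n+1)
Step 2: Substituting n = 6, b = 15
Step 3: Revenue = 15*(6-1)/(6+1) = 15*5/7
Step 4: Revenue = 75/7

75/7


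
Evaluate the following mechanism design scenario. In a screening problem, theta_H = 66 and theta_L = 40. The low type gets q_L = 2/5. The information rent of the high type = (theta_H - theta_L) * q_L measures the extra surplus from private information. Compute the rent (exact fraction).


Step 1: theta_H - theta_L = 66 - 40 = 26
Step 2: Information rent = (theta_H - theta_L) * q_L
Step 3: = 26 * 2/5
Step 4: = 52/5

52/5


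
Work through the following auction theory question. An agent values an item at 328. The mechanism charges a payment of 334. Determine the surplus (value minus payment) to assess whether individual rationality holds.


Step 1: Surplus = value - payment = 328 - 334 = -6
Step 2: IR is violated (surplus < 0)

-6


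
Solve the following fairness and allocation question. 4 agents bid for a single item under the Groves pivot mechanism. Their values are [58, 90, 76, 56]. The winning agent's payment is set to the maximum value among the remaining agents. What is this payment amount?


Step 1: The efficient winner is agent 1 with value 90
Step 2: Other agents' values: [58, 76, 56]
Step 3: Pivot payment = max(others) = 76
Step 4: The winner pays 76

76


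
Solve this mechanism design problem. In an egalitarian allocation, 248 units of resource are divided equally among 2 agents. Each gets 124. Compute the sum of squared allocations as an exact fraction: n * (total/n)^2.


Step 1: Each agent's share = 248/2 = 124
Step 2: Square of each share = (124)^2 = 15376
Step 3: Sum of squares = 2 * 15376 = 30752

30752


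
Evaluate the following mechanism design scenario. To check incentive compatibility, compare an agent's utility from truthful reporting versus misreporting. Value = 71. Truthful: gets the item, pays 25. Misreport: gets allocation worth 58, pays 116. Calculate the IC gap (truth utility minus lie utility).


Step 1: U(truth) = value - payment = 71 - 25 = 46
Step 2: U(lie) = allocation - payment = 58 - 116 = -58
Step 3: IC gap = 46 - (-58) = 104

104


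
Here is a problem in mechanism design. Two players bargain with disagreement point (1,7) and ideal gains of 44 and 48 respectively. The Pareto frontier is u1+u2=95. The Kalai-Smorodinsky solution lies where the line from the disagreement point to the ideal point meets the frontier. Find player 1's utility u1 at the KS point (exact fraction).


Step 1: At the KS point, (u1-d1)/r1 = (u2-d2)/r2 = t and u1+u2 = 95
Step 2: u1 = d1 + r1*t and u2 = d2 + r2*t, so (d1 + r1*t) + (d2 + r2*t) = 95
Step 3: t = (95 - 1 - 7)/(44 + 48) = 87/92
Step 4: u1 = d1 + r1*t = 1 + 44 * 87/92 = 980/23
Step 5: (Check: u2 = d2 + r2*t = 1205/23; u1+u2 = 980/23 + 1205/23 = 95, on the frontier.)

980/23


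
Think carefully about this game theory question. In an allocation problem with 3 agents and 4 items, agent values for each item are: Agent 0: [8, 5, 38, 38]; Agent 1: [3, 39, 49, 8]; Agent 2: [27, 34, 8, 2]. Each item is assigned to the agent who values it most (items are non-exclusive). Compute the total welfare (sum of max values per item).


Step 1: For each item, find the maximum value among all agents.
Step 2: Item 0 -> Agent 2 (value 27)
Step 3: Item 1 -> Agent 1 (value 39)
Step 4: Item 2 -> Agent 1 (value 49)
Step 5: Item 3 -> Agent 0 (value 38)
Step 6: Total welfare = 27 + 39 + 49 + 38 = 153

153


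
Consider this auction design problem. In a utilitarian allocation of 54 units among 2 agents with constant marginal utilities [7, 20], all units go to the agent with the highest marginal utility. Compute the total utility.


Step 1: The marginal utilities are [7, 20]
Step 2: The highest marginal utility is 20
Step 3: All 54 units go to that agent
Step 4: Total utility = 20 * 54 = 1080

1080


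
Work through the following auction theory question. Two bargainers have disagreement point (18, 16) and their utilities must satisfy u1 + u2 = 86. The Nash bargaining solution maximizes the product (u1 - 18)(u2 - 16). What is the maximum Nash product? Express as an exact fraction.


Step 1: The Nash solution splits surplus symmetrically above the disagreement point
Step 2: u1 = (total + d1 - d2)/2 = (86 + 18 - 16)/2 = 44
Step 3: u2 = (total - d1 + d2)/2 = (86 - 18 + 16)/2 = 42
Step 4: Nash product = (44 - 18) * (42 - 16)
Step 5: = 26 * 26 = 676

676


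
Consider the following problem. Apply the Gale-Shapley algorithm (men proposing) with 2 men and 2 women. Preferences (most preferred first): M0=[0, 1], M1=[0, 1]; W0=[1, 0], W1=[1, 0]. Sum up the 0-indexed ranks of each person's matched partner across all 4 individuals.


Step 1: Run Gale-Shapley (men propose, women hold best offer):
  M0 proposes to W0; she accepts
  M1 proposes to W0; she switches from M0
  M0 proposes to W1; she accepts
Step 2: Final matching: W0-M1, W1-M0
Step 3: 0-indexed ranks (man's rank of his match, then woman's): 0 + 0 + 1 + 1
Step 4: Total rank sum = 2

2


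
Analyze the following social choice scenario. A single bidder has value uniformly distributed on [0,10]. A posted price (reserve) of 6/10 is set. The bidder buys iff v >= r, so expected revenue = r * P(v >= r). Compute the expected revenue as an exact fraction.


Step 1: Posted price r = 3/5, value support [0,10]
Step 2: P(v >= r) = (10 - 3/5)/10 = 47/50
Step 3: Expected revenue = r * P(v >= r) = 3/5 * 47/50
Step 4: Revenue = 141/250

141/250


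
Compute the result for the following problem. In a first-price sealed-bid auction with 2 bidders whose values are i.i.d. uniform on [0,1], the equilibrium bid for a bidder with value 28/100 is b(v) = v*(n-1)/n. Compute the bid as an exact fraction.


Step 1: The symmetric BNE bidding function is b(v) = v * (n-1) / n
Step 2: Substitute v = 7/25 and n = 2
Step 3: b = 7/25 * 1/2
Step 4: b = 7/50

7/50


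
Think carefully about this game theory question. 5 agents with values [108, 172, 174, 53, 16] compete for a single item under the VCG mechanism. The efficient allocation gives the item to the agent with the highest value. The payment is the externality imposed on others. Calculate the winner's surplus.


Step 1: The winner is the agent with the highest value: agent 2 with value 174
Step 2: Values of other agents: [108, 172, 53, 16]
Step 3: VCG payment = max of others' values = 172
Step 4: Surplus = 174 - 172 = 2

2


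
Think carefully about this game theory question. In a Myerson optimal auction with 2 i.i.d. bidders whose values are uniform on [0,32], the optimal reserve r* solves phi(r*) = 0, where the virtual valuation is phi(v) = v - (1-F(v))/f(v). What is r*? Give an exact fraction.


Step 1: For U[0,32], F(v) = v/32 and f(v) = 1/32
Step 2: phi(v) = v - (1 - v/32)/(1/32) = v - (32 - v) = 2v - 32
Step 3: Set phi(r*) = 0: 2r* - 32 = 0
Step 4: r* = 32/2 = 16 (the number of bidders n = 2 does not enter)

16


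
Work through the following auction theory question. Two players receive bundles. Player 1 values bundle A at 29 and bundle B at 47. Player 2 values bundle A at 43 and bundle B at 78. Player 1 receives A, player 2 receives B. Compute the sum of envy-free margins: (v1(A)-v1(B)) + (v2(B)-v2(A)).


Step 1: Player 1's margin = v1(A) - v1(B) = 29 - 47 = -18
Step 2: Player 2's margin = v2(B) - v2(A) = 78 - 43 = 35
Step 3: Total margin = -18 + 35 = 17

17


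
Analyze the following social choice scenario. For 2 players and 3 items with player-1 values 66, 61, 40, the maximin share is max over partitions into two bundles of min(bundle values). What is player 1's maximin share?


Step 1: Item values = 66, 61, 40
Step 2: Enumerate all 2-bundle partitions and take the smaller bundle:
  Partition 1: {66} vs {61,40} -> bundles 66, 101; min = 66
  Partition 2: {61} vs {66,40} -> bundles 61, 106; min = 61
  Partition 3: {40} vs {66,61} -> bundles 40, 127; min = 40
Step 3: MMS = max(66, 61, 40) = 66

66


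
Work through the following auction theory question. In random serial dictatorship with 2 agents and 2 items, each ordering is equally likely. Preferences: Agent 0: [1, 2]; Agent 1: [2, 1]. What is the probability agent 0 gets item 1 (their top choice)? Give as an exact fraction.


Step 1: Agent 0 wants item 1
Step 2: There are 2 possible orderings of agents
Step 3: In 2 orderings, agent 0 gets item 1
Step 4: Probability = 2/2 = 1

1


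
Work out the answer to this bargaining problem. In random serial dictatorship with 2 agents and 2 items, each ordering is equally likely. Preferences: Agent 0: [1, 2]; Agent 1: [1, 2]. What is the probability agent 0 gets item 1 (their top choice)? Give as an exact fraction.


Step 1: Agent 0 wants item 1
Step 2: There are 2 possible orderings of agents
Step 3: In 1 orderings, agent 0 gets item 1
Step 4: Probability = 1/2

1/2


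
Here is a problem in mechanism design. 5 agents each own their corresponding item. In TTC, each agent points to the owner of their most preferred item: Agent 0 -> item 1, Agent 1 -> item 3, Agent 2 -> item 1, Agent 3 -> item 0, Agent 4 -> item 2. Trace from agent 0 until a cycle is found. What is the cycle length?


Step 1: Trace the pointer graph from agent 0: 0 -> 1 -> 3 -> 0
Step 2: A cycle is detected when we revisit agent 0
Step 3: The cycle is: 0 -> 1 -> 3 -> 0
Step 4: Cycle length = 3

3


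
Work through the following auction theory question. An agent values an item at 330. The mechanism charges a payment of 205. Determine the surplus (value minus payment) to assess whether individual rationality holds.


Step 1: Surplus = value - payment = 330 - 205 = 125
Step 2: IR is satisfied (surplus >= 0)

125


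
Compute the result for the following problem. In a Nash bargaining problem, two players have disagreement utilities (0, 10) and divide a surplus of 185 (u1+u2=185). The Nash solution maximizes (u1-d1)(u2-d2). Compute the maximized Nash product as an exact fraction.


Step 1: The Nash solution splits surplus symmetrically above the disagreement point
Step 2: u1 = (total + d1 - d2)/2 = (185 + 0 - 10)/2 = 175/2
Step 3: u2 = (total - d1 + d2)/2 = (185 - 0 + 10)/2 = 195/2
Step 4: Nash product = (175/2 - 0) * (195/2 - 10)
Step 5: = 175/2 * 175/2 = 30625/4

30625/4


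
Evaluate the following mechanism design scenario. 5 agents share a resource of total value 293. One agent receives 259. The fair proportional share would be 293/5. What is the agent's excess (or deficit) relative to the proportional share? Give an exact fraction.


Step 1: Proportional share = 293/5
Step 2: Agent's actual allocation = 259
Step 3: Excess = 259 - 293/5 = 1002/5

1002/5


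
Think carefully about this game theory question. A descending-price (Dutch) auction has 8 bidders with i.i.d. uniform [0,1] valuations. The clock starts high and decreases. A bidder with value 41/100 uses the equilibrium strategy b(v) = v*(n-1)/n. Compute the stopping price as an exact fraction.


Step 1: Dutch auctions are strategically equivalent to first-price auctions
Step 2: The equilibrium bid is b(v) = v*(n-1)/n
Step 3: b = 41/100 * 7/8
Step 4: b = 287/800

287/800


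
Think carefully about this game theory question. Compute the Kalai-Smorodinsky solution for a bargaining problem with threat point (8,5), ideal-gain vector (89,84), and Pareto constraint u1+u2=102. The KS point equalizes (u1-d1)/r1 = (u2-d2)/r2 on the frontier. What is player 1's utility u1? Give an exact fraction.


Step 1: At the KS point, (u1-d1)/r1 = (u2-d2)/r2 = t and u1+u2 = 102
Step 2: u1 = d1 + r1*t and u2 = d2 + r2*t, so (d1 + r1*t) + (d2 + r2*t) = 102
Step 3: t = (102 - 8 - 5)/(89 + 84) = 89/173
Step 4: u1 = d1 + r1*t = 8 + 89 * 89/173 = 9305/173
Step 5: (Check: u2 = d2 + r2*t = 8341/173; u1+u2 = 9305/173 + 8341/173 = 102, on the frontier.)

9305/173


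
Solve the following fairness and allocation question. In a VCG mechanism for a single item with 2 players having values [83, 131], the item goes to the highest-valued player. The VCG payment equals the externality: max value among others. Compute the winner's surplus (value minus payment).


Step 1: The winner is the agent with the highest value: agent 1 with value 131
Step 2: Values of other agents: [83]
Step 3: VCG payment = max of others' values = 83
Step 4: Surplus = 131 - 83 = 48

48


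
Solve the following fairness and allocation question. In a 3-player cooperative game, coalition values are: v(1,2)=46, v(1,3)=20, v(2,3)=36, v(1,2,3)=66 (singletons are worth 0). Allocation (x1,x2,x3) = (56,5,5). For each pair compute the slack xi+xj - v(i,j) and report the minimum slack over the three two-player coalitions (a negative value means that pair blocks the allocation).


Step 1: Slack for coalition (1,2): x1+x2 - v12 = 61 - 46 = 15
Step 2: Slack for coalition (1,3): x1+x3 - v13 = 61 - 20 = 41
Step 3: Slack for coalition (2,3): x2+x3 - v23 = 10 - 36 = -26
Step 4: Minimum slack = min(15, 41, -26) = -26, attained by (2,3); coalition (2,3) can block (slack < 0), so the allocation is not in the core

-26


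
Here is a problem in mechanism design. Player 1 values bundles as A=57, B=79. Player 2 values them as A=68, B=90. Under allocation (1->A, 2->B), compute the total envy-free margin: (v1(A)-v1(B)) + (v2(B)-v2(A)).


Step 1: Player 1's margin = v1(A) - v1(B) = 57 - 79 = -22
Step 2: Player 2's margin = v2(B) - v2(A) = 90 - 68 = 22
Step 3: Total margin = -22 + 22 = 0

0


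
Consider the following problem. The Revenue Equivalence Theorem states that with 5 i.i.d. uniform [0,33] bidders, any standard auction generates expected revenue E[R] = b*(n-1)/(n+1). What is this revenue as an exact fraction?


Step 1: By Revenue Equivalence, expected revenue = b*(n-1)/(n+1)
Step 2: Substituting n = 5, b = 33
Step 3: Revenue = 33*(5-1)/(5+1) = 33*4/6
Step 4: Revenue = 132/6 = 22

22


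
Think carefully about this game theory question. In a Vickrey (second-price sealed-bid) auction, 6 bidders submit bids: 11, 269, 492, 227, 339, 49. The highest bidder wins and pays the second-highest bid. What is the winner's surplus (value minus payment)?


Step 1: Sort bids in descending order: 492, 339, 269, 227, 49, 11
Step 2: The winning bid is the highest: 492
Step 3: The payment equals the second-highest bid: 339
Step 4: Surplus = winner's bid - payment = 492 - 339 = 153

153


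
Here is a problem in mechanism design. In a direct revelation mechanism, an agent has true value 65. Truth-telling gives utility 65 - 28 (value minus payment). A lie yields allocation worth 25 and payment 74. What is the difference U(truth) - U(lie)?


Step 1: U(truth) = value - payment = 65 - 28 = 37
Step 2: U(lie) = allocation - payment = 25 - 74 = -49
Step 3: IC gap = 37 - (-49) = 86

86


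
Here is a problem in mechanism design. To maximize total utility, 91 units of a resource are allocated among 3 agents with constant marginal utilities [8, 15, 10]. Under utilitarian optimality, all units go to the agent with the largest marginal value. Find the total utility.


Step 1: The marginal utilities are [8, 15, 10]
Step 2: The highest marginal utility is 15
Step 3: All 91 units go to that agent
Step 4: Total utility = 15 * 91 = 1365

1365


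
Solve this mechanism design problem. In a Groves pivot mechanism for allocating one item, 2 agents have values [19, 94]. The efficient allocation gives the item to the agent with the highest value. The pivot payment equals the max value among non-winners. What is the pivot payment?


Step 1: The efficient winner is agent 1 with value 94
Step 2: Other agents' values: [19]
Step 3: Pivot payment = max(others) = 19
Step 4: The winner pays 19

19


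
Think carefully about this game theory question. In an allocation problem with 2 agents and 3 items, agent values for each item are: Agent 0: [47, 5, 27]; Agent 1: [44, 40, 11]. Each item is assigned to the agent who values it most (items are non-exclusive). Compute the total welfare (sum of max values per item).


Step 1: For each item, find the maximum value among all agents.
Step 2: Item 0 -> Agent 0 (value 47)
Step 3: Item 1 -> Agent 1 (value 40)
Step 4: Item 2 -> Agent 0 (value 27)
Step 5: Total welfare = 47 + 40 + 27 = 114

114


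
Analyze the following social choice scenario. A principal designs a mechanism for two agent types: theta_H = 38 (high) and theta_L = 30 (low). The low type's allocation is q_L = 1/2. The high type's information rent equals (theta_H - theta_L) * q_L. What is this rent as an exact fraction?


Step 1: theta_H - theta_L = 38 - 30 = 8
Step 2: Information rent = (theta_H - theta_L) * q_L
Step 3: = 8 * 1/2
Step 4: = 4

4


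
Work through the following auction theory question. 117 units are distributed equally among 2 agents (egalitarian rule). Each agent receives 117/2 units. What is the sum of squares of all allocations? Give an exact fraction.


Step 1: Each agent's share = 117/2
Step 2: Square of each share = (117/2)^2 = 13689/4
Step 3: Sum of squares = 2 * 13689/4 = 13689/2

13689/2


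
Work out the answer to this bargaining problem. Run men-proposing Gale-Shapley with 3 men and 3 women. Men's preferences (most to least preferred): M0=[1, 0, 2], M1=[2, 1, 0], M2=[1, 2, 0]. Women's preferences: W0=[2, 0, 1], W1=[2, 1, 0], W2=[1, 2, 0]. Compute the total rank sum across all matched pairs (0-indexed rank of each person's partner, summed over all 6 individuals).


Step 1: Run Gale-Shapley (men propose, women hold best offer):
  M0 proposes to W1; she accepts
  M1 proposes to W2; she accepts
  M2 proposes to W1; she switches from M0
  M0 proposes to W0; she accepts
Step 2: Final matching: W0-M0, W1-M2, W2-M1
Step 3: 0-indexed ranks (man's rank of his match, then woman's): 1 + 1 + 0 + 0 + 0 + 0
Step 4: Total rank sum = 2

2


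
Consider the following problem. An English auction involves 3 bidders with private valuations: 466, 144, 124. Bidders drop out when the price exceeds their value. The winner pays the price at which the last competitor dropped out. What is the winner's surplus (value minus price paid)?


Step 1: Identify the highest value: 466
Step 2: Identify the second-highest value: 144
Step 3: The final price = second-highest value = 144
Step 4: Surplus = 466 - 144 = 322

322


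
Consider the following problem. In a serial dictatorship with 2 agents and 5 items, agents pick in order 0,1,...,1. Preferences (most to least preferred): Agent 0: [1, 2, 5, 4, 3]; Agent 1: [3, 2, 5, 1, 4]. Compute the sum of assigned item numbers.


Step 1: Agent 0 picks item 1
Step 2: Agent 1 picks item 3
Step 3: Sum = 1 + 3 = 4

4


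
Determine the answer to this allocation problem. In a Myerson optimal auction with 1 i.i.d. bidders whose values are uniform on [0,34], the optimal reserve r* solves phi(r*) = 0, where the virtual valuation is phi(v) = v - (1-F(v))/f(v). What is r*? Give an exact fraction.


Step 1: For U[0,34], F(v) = v/34 and f(v) = 1/34
Step 2: phi(v) = v - (1 - v/34)/(1/34) = v - (34 - v) = 2v - 34
Step 3: Set phi(r*) = 0: 2r* - 34 = 0
Step 4: r* = 34/2 = 17 (the number of bidders n = 1 does not enter)

17


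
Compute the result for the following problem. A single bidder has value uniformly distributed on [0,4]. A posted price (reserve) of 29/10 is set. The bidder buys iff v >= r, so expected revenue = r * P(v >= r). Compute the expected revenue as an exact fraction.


Step 1: Posted price r = 29/10, value support [0,4]
Step 2: P(v >= r) = (4 - 29/10)/4 = 11/40
Step 3: Expected revenue = r * P(v >= r) = 29/10 * 11/40
Step 4: Revenue = 319/400

319/400


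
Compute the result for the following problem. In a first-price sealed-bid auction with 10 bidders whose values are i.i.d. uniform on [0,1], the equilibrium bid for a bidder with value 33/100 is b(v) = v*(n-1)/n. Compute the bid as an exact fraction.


Step 1: The symmetric BNE bidding function is b(v) = v * (n-1) / n
Step 2: Substitute v = 33/100 and n = 10
Step 3: b = 33/100 * 9/10
Step 4: b = 297/1000

297/1000


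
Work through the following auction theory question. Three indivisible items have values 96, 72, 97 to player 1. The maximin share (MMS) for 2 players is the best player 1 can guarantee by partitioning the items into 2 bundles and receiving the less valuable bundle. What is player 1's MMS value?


Step 1: Item values = 96, 72, 97
Step 2: Enumerate all 2-bundle partitions and take the smaller bundle:
  Partition 1: {96} vs {72,97} -> bundles 96, 169; min = 96
  Partition 2: {72} vs {96,97} -> bundles 72, 193; min = 72
  Partition 3: {97} vs {96,72} -> bundles 97, 168; min = 97
Step 3: MMS = max(96, 72, 97) = 97

97


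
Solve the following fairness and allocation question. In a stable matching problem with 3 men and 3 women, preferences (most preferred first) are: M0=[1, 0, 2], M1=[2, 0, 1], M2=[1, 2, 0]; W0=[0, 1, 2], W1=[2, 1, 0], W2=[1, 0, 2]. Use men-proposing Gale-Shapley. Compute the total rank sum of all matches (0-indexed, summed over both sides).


Step 1: Run Gale-Shapley (men propose, women hold best offer):
  M0 proposes to W1; she accepts
  M1 proposes to W2; she accepts
  M2 proposes to W1; she switches from M0
  M0 proposes to W0; she accepts
Step 2: Final matching: W0-M0, W1-M2, W2-M1
Step 3: 0-indexed ranks (man's rank of his match, then woman's): 1 + 0 + 0 + 0 + 0 + 0
Step 4: Total rank sum = 1

1


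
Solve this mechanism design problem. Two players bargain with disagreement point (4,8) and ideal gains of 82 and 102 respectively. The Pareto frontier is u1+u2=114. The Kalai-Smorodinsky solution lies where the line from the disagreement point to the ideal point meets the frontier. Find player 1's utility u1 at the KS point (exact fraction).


Step 1: At the KS point, (u1-d1)/r1 = (u2-d2)/r2 = t and u1+u2 = 114
Step 2: u1 = d1 + r1*t and u2 = d2 + r2*t, so (d1 + r1*t) + (d2 + r2*t) = 114
Step 3: t = (114 - 4 - 8)/(82 + 102) = 102/184 = 51/92
Step 4: u1 = d1 + r1*t = 4 + 82 * 51/92 = 2275/46
Step 5: (Check: u2 = d2 + r2*t = 2969/46; u1+u2 = 2275/46 + 2969/46 = 114, on the frontier.)

2275/46


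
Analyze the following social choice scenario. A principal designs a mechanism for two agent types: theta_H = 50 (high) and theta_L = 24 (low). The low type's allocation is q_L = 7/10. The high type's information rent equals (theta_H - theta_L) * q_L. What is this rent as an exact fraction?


Step 1: theta_H - theta_L = 50 - 24 = 26
Step 2: Information rent = (theta_H - theta_L) * q_L
Step 3: = 26 * 7/10
Step 4: = 91/5

91/5


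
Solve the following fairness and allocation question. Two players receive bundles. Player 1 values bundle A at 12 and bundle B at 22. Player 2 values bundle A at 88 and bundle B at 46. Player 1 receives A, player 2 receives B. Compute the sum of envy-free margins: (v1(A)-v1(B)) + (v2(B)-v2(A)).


Step 1: Player 1's margin = v1(A) - v1(B) = 12 - 22 = -10
Step 2: Player 2's margin = v2(B) - v2(A) = 46 - 88 = -42
Step 3: Total margin = -10 + -42 = -52

-52


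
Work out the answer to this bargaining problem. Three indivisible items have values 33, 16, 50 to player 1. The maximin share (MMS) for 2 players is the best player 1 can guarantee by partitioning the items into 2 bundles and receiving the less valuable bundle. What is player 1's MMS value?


Step 1: Item values = 33, 16, 50
Step 2: Enumerate all 2-bundle partitions and take the smaller bundle:
  Partition 1: {33} vs {16,50} -> bundles 33, 66; min = 33
  Partition 2: {16} vs {33,50} -> bundles 16, 83; min = 16
  Partition 3: {50} vs {33,16} -> bundles 50, 49; min = 49
Step 3: MMS = max(33, 16, 49) = 49

49


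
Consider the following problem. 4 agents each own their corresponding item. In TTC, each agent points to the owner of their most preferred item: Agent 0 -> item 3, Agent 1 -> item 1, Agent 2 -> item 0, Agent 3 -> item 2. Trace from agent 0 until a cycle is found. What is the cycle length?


Step 1: Trace the pointer graph from agent 0: 0 -> 3 -> 2 -> 0
Step 2: A cycle is detected when we revisit agent 0
Step 3: The cycle is: 0 -> 3 -> 2 -> 0
Step 4: Cycle length = 3

3


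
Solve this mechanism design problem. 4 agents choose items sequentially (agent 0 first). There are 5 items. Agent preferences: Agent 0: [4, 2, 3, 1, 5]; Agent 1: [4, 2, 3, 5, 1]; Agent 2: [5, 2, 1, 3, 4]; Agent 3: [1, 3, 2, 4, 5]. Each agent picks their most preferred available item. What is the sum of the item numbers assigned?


Step 1: Agent 0 picks item 4
Step 2: Agent 1 picks item 2
Step 3: Agent 2 picks item 5
Step 4: Agent 3 picks item 1
Step 5: Sum = 4 + 2 + 5 + 1 = 12

12


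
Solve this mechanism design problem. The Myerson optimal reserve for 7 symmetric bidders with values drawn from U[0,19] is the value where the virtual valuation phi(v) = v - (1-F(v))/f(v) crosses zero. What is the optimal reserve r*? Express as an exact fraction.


Step 1: For U[0,19], F(v) = v/19 and f(v) = 1/19
Step 2: phi(v) = v - (1 - v/19)/(1/19) = v - (19 - v) = 2v - 19
Step 3: Set phi(r*) = 0: 2r* - 19 = 0
Step 4: r* = 19/2 (the number of bidders n = 7 does not enter)

19/2


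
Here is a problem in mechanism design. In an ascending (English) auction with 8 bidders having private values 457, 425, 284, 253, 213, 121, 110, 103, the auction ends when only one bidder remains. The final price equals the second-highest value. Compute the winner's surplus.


Step 1: Identify the highest value: 457
Step 2: Identify the second-highest value: 425
Step 3: The final price = second-highest value = 425
Step 4: Surplus = 457 - 425 = 32

32


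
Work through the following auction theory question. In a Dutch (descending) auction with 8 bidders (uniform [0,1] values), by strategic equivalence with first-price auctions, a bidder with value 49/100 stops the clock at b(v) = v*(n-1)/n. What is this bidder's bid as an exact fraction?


Step 1: Dutch auctions are strategically equivalent to first-price auctions
Step 2: The equilibrium bid is b(v) = v*(n-1)/n
Step 3: b = 49/100 * 7/8
Step 4: b = 343/800

343/800


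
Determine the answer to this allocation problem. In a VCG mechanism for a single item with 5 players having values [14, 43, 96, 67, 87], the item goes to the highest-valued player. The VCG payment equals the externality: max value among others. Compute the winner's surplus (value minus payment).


Step 1: The winner is the agent with the highest value: agent 2 with value 96
Step 2: Values of other agents: [14, 43, 67, 87]
Step 3: VCG payment = max of others' values = 87
Step 4: Surplus = 96 - 87 = 9

9


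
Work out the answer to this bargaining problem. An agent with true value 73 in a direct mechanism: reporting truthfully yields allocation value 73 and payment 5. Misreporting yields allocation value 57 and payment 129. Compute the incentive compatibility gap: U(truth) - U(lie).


Step 1: U(truth) = value - payment = 73 - 5 = 68
Step 2: U(lie) = allocation - payment = 57 - 129 = -72
Step 3: IC gap = 68 - (-72) = 140

140


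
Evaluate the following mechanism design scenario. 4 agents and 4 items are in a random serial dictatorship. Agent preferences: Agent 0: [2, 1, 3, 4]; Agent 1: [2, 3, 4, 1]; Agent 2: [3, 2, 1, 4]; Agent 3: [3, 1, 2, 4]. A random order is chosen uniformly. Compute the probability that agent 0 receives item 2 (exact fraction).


Step 1: Agent 0 wants item 2
Step 2: There are 24 possible orderings of agents
Step 3: In 11 orderings, agent 0 gets item 2
Step 4: Probability = 11/24

11/24


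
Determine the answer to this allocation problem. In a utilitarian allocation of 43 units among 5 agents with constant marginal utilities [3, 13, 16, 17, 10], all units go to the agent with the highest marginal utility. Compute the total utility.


Step 1: The marginal utilities are [3, 13, 16, 17, 10]
Step 2: The highest marginal utility is 17
Step 3: All 43 units go to that agent
Step 4: Total utility = 17 * 43 = 731

731


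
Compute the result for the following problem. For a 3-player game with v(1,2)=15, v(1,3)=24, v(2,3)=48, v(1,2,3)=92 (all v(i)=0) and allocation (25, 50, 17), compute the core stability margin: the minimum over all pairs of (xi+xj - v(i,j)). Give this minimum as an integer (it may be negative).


Step 1: Slack for coalition (1,2): x1+x2 - v12 = 75 - 15 = 60
Step 2: Slack for coalition (1,3): x1+x3 - v13 = 42 - 24 = 18
Step 3: Slack for coalition (2,3): x2+x3 - v23 = 67 - 48 = 19
Step 4: Minimum slack = min(60, 18, 19) = 18, attained by (1,3); no pair can gain by deviating, so the allocation is in the core

18


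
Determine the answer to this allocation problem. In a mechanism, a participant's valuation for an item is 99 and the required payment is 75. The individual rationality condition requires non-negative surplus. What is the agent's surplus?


Step 1: Surplus = value - payment = 99 - 75 = 24
Step 2: IR is satisfied (surplus >= 0)

24


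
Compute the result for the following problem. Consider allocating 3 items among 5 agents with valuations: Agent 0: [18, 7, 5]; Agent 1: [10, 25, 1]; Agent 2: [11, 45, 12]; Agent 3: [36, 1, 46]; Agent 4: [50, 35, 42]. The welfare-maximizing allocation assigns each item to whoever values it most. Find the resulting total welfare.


Step 1: For each item, find the maximum value among all agents.
Step 2: Item 0 -> Agent 4 (value 50)
Step 3: Item 1 -> Agent 2 (value 45)
Step 4: Item 2 -> Agent 3 (value 46)
Step 5: Total welfare = 50 + 45 + 46 = 141

141


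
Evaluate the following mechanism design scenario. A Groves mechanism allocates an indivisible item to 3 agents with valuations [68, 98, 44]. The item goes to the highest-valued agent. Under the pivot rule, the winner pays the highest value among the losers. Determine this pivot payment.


Step 1: The efficient winner is agent 1 with value 98
Step 2: Other agents' values: [68, 44]
Step 3: Pivot payment = max(others) = 68
Step 4: The winner pays 68

68


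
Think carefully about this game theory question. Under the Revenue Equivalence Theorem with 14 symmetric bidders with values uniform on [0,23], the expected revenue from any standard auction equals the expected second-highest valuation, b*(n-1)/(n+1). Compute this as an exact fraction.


Step 1: By Revenue Equivalence, expected revenue = b*(n-1)/(n+1)
Step 2: Substituting n = 14, b = 23
Step 3: Revenue = 23*(14-1)/(14+1) = 23*13/15
Step 4: Revenue = 299/15

299/15


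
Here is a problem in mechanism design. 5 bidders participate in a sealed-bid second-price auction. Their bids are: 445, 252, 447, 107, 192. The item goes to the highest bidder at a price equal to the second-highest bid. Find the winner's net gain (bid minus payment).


Step 1: Sort bids in descending order: 447, 445, 252, 192, 107
Step 2: The winning bid is the highest: 447
Step 3: The payment equals the second-highest bid: 445
Step 4: Surplus = winner's bid - payment = 447 - 445 = 2

2


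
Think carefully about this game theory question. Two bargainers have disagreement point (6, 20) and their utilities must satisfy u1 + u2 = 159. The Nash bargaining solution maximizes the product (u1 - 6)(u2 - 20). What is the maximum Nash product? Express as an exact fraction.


Step 1: The Nash solution splits surplus symmetrically above the disagreement point
Step 2: u1 = (total + d1 - d2)/2 = (159 + 6 - 20)/2 = 145/2
Step 3: u2 = (total - d1 + d2)/2 = (159 - 6 + 20)/2 = 173/2
Step 4: Nash product = (145/2 - 6) * (173/2 - 20)
Step 5: = 133/2 * 133/2 = 17689/4

17689/4


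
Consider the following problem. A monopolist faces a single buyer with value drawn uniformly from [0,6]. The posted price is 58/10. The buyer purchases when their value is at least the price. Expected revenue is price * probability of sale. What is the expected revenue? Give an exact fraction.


Step 1: Posted price r = 29/5, value support [0,6]
Step 2: P(v >= r) = (6 - 29/5)/6 = 1/30
Step 3: Expected revenue = r * P(v >= r) = 29/5 * 1/30
Step 4: Revenue = 29/150

29/150


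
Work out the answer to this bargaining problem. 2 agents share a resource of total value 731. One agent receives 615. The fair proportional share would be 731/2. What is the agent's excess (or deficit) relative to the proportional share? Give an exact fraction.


Step 1: Proportional share = 731/2
Step 2: Agent's actual allocation = 615
Step 3: Excess = 615 - 731/2 = 499/2

499/2


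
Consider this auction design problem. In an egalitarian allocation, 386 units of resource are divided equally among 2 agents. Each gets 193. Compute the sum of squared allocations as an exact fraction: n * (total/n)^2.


Step 1: Each agent's share = 386/2 = 193
Step 2: Square of each share = (193)^2 = 37249
Step 3: Sum of squares = 2 * 37249 = 74498

74498


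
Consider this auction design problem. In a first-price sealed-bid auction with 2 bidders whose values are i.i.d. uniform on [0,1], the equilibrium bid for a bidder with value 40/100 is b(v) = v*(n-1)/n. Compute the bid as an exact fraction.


Step 1: The symmetric BNE bidding function is b(v) = v * (n-1) / n
Step 2: Substitute v = 2/5 and n = 2
Step 3: b = 2/5 * 1/2
Step 4: b = 1/5

1/5


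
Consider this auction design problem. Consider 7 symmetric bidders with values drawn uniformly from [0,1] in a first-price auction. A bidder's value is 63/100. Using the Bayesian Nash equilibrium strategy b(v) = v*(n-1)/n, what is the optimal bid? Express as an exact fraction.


Step 1: The symmetric BNE bidding function is b(v) = v * (n-1) / n
Step 2: Substitute v = 63/100 and n = 7
Step 3: b = 63/100 * 6/7
Step 4: b = 27/50

27/50


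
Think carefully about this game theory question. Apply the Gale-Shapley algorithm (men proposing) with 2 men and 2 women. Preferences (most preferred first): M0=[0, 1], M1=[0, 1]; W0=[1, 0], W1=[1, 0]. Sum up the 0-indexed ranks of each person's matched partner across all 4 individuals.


Step 1: Run Gale-Shapley (men propose, women hold best offer):
  M0 proposes to W0; she accepts
  M1 proposes to W0; she switches from M0
  M0 proposes to W1; she accepts
Step 2: Final matching: W0-M1, W1-M0
Step 3: 0-indexed ranks (man's rank of his match, then woman's): 0 + 0 + 1 + 1
Step 4: Total rank sum = 2

2


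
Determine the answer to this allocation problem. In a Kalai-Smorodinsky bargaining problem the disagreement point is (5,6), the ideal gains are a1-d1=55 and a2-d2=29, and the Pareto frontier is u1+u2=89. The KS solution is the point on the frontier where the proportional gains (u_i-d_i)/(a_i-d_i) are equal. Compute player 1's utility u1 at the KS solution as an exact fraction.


Step 1: At the KS point, (u1-d1)/r1 = (u2-d2)/r2 = t and u1+u2 = 89
Step 2: u1 = d1 + r1*t and u2 = d2 + r2*t, so (d1 + r1*t) + (d2 + r2*t) = 89
Step 3: t = (89 - 5 - 6)/(55 + 29) = 78/84 = 13/14
Step 4: u1 = d1 + r1*t = 5 + 55 * 13/14 = 785/14
Step 5: (Check: u2 = d2 + r2*t = 461/14; u1+u2 = 785/14 + 461/14 = 89, on the frontier.)

785/14


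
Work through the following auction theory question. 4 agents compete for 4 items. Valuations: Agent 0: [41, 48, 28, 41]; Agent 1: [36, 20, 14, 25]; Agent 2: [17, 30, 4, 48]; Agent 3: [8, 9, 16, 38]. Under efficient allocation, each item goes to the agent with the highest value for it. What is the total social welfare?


Step 1: For each item, find the maximum value among all agents.
Step 2: Item 0 -> Agent 0 (value 41)
Step 3: Item 1 -> Agent 0 (value 48)
Step 4: Item 2 -> Agent 0 (value 28)
Step 5: Item 3 -> Agent 2 (value 48)
Step 6: Total welfare = 41 + 48 + 28 + 48 = 165

165


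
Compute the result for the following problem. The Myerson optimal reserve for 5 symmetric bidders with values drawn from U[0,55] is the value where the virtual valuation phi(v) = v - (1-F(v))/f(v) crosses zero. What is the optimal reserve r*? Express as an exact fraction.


Step 1: For U[0,55], F(v) = v/55 and f(v) = 1/55
Step 2: phi(v) = v - (1 - v/55)/(1/55) = v - (55 - v) = 2v - 55
Step 3: Set phi(r*) = 0: 2r* - 55 = 0
Step 4: r* = 55/2 (the number of bidders n = 5 does not enter)

55/2


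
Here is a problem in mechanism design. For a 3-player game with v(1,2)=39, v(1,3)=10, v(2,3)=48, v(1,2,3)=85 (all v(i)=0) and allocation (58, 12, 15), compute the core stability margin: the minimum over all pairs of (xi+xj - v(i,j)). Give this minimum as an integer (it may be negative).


Step 1: Slack for coalition (1,2): x1+x2 - v12 = 70 - 39 = 31
Step 2: Slack for coalition (1,3): x1+x3 - v13 = 73 - 10 = 63
Step 3: Slack for coalition (2,3): x2+x3 - v23 = 27 - 48 = -21
Step 4: Minimum slack = min(31, 63, -21) = -21, attained by (2,3); coalition (2,3) can block (slack < 0), so the allocation is not in the core

-21
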